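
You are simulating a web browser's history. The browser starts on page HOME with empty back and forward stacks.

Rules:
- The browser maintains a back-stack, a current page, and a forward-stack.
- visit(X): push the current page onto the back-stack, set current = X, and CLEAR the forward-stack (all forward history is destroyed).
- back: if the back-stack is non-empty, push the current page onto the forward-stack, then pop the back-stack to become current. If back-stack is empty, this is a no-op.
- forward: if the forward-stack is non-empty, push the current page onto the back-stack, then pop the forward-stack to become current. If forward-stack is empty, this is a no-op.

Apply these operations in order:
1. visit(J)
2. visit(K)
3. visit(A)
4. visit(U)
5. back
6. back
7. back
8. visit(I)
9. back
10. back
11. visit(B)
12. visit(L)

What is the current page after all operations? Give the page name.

After 1 (visit(J)): cur=J back=1 fwd=0
After 2 (visit(K)): cur=K back=2 fwd=0
After 3 (visit(A)): cur=A back=3 fwd=0
After 4 (visit(U)): cur=U back=4 fwd=0
After 5 (back): cur=A back=3 fwd=1
After 6 (back): cur=K back=2 fwd=2
After 7 (back): cur=J back=1 fwd=3
After 8 (visit(I)): cur=I back=2 fwd=0
After 9 (back): cur=J back=1 fwd=1
After 10 (back): cur=HOME back=0 fwd=2
After 11 (visit(B)): cur=B back=1 fwd=0
After 12 (visit(L)): cur=L back=2 fwd=0

Answer: L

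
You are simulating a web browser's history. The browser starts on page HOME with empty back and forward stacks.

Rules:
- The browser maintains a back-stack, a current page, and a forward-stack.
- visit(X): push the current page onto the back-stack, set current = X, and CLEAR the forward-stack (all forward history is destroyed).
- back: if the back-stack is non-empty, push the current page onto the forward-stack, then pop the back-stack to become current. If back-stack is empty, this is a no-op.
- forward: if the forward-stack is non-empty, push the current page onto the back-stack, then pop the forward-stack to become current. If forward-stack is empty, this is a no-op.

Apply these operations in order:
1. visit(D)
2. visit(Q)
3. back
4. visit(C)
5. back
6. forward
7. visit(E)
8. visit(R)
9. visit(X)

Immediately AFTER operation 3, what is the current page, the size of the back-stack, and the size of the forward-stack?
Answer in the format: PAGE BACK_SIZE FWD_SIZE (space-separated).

After 1 (visit(D)): cur=D back=1 fwd=0
After 2 (visit(Q)): cur=Q back=2 fwd=0
After 3 (back): cur=D back=1 fwd=1

D 1 1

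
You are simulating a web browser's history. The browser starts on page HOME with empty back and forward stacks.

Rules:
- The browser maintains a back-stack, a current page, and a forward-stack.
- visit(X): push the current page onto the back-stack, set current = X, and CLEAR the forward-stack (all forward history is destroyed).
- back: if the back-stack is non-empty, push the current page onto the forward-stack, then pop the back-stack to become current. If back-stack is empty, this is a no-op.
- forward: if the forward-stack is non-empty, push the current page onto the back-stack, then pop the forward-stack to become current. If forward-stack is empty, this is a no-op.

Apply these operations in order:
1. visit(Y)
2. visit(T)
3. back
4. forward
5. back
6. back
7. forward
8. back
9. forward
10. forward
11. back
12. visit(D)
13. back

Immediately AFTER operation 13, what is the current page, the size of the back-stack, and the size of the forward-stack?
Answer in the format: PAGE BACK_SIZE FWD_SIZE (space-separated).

After 1 (visit(Y)): cur=Y back=1 fwd=0
After 2 (visit(T)): cur=T back=2 fwd=0
After 3 (back): cur=Y back=1 fwd=1
After 4 (forward): cur=T back=2 fwd=0
After 5 (back): cur=Y back=1 fwd=1
After 6 (back): cur=HOME back=0 fwd=2
After 7 (forward): cur=Y back=1 fwd=1
After 8 (back): cur=HOME back=0 fwd=2
After 9 (forward): cur=Y back=1 fwd=1
After 10 (forward): cur=T back=2 fwd=0
After 11 (back): cur=Y back=1 fwd=1
After 12 (visit(D)): cur=D back=2 fwd=0
After 13 (back): cur=Y back=1 fwd=1

Y 1 1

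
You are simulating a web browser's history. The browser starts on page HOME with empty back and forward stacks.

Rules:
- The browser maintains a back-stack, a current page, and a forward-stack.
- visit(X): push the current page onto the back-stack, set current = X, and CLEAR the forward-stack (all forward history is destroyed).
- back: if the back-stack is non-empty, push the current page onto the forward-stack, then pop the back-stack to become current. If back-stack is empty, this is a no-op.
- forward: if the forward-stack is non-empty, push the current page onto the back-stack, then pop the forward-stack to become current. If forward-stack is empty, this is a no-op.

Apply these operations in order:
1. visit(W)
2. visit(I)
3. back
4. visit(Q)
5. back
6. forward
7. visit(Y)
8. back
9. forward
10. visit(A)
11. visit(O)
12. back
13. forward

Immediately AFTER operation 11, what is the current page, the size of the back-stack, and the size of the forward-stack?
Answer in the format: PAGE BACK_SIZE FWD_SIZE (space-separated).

After 1 (visit(W)): cur=W back=1 fwd=0
After 2 (visit(I)): cur=I back=2 fwd=0
After 3 (back): cur=W back=1 fwd=1
After 4 (visit(Q)): cur=Q back=2 fwd=0
After 5 (back): cur=W back=1 fwd=1
After 6 (forward): cur=Q back=2 fwd=0
After 7 (visit(Y)): cur=Y back=3 fwd=0
After 8 (back): cur=Q back=2 fwd=1
After 9 (forward): cur=Y back=3 fwd=0
After 10 (visit(A)): cur=A back=4 fwd=0
After 11 (visit(O)): cur=O back=5 fwd=0

O 5 0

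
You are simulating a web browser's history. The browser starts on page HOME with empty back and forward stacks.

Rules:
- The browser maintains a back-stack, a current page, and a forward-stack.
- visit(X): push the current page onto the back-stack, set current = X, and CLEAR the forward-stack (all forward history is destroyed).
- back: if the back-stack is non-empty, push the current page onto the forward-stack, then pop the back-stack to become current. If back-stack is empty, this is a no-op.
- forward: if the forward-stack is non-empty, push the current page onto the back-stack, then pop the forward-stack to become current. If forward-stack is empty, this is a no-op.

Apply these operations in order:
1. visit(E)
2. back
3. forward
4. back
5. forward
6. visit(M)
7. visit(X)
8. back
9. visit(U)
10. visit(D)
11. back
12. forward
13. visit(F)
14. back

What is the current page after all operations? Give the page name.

After 1 (visit(E)): cur=E back=1 fwd=0
After 2 (back): cur=HOME back=0 fwd=1
After 3 (forward): cur=E back=1 fwd=0
After 4 (back): cur=HOME back=0 fwd=1
After 5 (forward): cur=E back=1 fwd=0
After 6 (visit(M)): cur=M back=2 fwd=0
After 7 (visit(X)): cur=X back=3 fwd=0
After 8 (back): cur=M back=2 fwd=1
After 9 (visit(U)): cur=U back=3 fwd=0
After 10 (visit(D)): cur=D back=4 fwd=0
After 11 (back): cur=U back=3 fwd=1
After 12 (forward): cur=D back=4 fwd=0
After 13 (visit(F)): cur=F back=5 fwd=0
After 14 (back): cur=D back=4 fwd=1

Answer: D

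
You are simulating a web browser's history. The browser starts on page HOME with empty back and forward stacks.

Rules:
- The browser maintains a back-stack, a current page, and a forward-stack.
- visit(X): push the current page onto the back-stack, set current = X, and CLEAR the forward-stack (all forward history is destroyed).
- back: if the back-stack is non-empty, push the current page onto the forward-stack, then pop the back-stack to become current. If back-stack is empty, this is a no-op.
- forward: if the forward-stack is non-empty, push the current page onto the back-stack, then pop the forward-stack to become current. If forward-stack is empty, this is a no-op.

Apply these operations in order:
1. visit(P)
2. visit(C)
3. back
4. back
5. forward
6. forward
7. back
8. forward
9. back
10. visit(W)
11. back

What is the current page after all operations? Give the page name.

Answer: P

Derivation:
After 1 (visit(P)): cur=P back=1 fwd=0
After 2 (visit(C)): cur=C back=2 fwd=0
After 3 (back): cur=P back=1 fwd=1
After 4 (back): cur=HOME back=0 fwd=2
After 5 (forward): cur=P back=1 fwd=1
After 6 (forward): cur=C back=2 fwd=0
After 7 (back): cur=P back=1 fwd=1
After 8 (forward): cur=C back=2 fwd=0
After 9 (back): cur=P back=1 fwd=1
After 10 (visit(W)): cur=W back=2 fwd=0
After 11 (back): cur=P back=1 fwd=1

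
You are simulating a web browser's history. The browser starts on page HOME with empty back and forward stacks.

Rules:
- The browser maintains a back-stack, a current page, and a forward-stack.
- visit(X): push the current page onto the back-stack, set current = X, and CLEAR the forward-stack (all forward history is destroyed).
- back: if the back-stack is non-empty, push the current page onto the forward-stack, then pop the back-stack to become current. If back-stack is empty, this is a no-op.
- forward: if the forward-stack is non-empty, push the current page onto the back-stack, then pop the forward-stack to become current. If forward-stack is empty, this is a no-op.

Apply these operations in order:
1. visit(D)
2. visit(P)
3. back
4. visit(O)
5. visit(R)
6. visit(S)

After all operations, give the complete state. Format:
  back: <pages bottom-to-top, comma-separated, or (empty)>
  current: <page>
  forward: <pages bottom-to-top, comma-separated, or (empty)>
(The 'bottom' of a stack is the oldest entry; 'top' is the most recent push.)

After 1 (visit(D)): cur=D back=1 fwd=0
After 2 (visit(P)): cur=P back=2 fwd=0
After 3 (back): cur=D back=1 fwd=1
After 4 (visit(O)): cur=O back=2 fwd=0
After 5 (visit(R)): cur=R back=3 fwd=0
After 6 (visit(S)): cur=S back=4 fwd=0

Answer: back: HOME,D,O,R
current: S
forward: (empty)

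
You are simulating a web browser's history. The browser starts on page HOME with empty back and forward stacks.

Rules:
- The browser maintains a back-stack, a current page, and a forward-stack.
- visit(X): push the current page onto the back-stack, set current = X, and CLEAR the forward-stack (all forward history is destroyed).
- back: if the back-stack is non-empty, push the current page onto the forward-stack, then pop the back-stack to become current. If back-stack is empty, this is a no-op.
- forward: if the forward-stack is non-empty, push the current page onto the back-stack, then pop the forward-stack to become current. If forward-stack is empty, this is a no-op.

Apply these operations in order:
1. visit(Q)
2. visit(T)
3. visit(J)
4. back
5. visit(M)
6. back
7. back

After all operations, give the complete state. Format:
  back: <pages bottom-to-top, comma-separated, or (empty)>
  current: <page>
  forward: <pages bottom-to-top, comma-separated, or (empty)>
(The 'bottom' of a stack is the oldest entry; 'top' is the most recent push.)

After 1 (visit(Q)): cur=Q back=1 fwd=0
After 2 (visit(T)): cur=T back=2 fwd=0
After 3 (visit(J)): cur=J back=3 fwd=0
After 4 (back): cur=T back=2 fwd=1
After 5 (visit(M)): cur=M back=3 fwd=0
After 6 (back): cur=T back=2 fwd=1
After 7 (back): cur=Q back=1 fwd=2

Answer: back: HOME
current: Q
forward: M,T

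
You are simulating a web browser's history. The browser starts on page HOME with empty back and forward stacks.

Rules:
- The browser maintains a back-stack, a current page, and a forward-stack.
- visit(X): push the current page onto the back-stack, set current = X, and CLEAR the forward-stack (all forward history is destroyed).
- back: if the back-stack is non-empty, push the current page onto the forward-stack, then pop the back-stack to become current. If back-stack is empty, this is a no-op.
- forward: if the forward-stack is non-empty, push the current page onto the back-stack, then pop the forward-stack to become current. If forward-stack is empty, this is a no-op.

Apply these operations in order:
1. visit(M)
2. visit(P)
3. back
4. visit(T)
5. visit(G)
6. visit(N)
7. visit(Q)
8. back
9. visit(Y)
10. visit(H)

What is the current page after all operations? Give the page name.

Answer: H

Derivation:
After 1 (visit(M)): cur=M back=1 fwd=0
After 2 (visit(P)): cur=P back=2 fwd=0
After 3 (back): cur=M back=1 fwd=1
After 4 (visit(T)): cur=T back=2 fwd=0
After 5 (visit(G)): cur=G back=3 fwd=0
After 6 (visit(N)): cur=N back=4 fwd=0
After 7 (visit(Q)): cur=Q back=5 fwd=0
After 8 (back): cur=N back=4 fwd=1
After 9 (visit(Y)): cur=Y back=5 fwd=0
After 10 (visit(H)): cur=H back=6 fwd=0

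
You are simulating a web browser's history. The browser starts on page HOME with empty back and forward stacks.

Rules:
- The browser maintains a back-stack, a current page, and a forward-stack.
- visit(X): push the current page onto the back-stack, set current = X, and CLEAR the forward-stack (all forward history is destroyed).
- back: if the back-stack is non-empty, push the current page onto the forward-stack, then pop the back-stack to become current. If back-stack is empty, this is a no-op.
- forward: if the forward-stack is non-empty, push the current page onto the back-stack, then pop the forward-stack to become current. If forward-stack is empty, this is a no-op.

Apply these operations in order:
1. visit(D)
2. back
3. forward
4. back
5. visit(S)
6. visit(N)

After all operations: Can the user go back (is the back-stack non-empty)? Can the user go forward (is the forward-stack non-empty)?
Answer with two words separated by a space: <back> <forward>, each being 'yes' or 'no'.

Answer: yes no

Derivation:
After 1 (visit(D)): cur=D back=1 fwd=0
After 2 (back): cur=HOME back=0 fwd=1
After 3 (forward): cur=D back=1 fwd=0
After 4 (back): cur=HOME back=0 fwd=1
After 5 (visit(S)): cur=S back=1 fwd=0
After 6 (visit(N)): cur=N back=2 fwd=0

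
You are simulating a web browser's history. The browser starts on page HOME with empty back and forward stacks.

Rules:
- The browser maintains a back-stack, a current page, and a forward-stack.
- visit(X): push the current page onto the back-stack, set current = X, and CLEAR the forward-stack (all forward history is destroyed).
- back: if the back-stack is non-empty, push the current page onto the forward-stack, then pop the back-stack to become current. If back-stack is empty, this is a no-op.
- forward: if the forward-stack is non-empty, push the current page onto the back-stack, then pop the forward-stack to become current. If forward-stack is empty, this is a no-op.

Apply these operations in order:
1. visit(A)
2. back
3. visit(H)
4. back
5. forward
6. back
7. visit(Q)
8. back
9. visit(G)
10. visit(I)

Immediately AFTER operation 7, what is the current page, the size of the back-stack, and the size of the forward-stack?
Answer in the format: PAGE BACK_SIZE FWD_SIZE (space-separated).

After 1 (visit(A)): cur=A back=1 fwd=0
After 2 (back): cur=HOME back=0 fwd=1
After 3 (visit(H)): cur=H back=1 fwd=0
After 4 (back): cur=HOME back=0 fwd=1
After 5 (forward): cur=H back=1 fwd=0
After 6 (back): cur=HOME back=0 fwd=1
After 7 (visit(Q)): cur=Q back=1 fwd=0

Q 1 0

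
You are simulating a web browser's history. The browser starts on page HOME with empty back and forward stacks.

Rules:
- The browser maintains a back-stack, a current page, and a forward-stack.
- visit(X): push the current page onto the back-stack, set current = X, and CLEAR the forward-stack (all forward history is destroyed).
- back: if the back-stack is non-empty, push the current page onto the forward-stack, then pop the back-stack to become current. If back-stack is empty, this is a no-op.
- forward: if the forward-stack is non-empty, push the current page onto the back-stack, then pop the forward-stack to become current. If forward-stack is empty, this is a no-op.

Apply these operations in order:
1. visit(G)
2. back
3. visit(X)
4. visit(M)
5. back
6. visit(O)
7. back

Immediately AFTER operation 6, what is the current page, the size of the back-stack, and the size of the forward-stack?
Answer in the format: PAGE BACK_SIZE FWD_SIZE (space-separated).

After 1 (visit(G)): cur=G back=1 fwd=0
After 2 (back): cur=HOME back=0 fwd=1
After 3 (visit(X)): cur=X back=1 fwd=0
After 4 (visit(M)): cur=M back=2 fwd=0
After 5 (back): cur=X back=1 fwd=1
After 6 (visit(O)): cur=O back=2 fwd=0

O 2 0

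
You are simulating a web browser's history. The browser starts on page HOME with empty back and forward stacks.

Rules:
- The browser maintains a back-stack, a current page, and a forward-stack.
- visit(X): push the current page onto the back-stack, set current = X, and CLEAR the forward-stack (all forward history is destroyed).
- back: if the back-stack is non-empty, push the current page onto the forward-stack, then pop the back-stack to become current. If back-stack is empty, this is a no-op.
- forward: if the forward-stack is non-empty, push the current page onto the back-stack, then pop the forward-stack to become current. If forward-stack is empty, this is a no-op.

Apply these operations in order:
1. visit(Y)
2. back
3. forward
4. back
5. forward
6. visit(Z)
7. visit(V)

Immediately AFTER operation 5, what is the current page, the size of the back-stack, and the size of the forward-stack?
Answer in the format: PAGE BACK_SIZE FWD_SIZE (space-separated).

After 1 (visit(Y)): cur=Y back=1 fwd=0
After 2 (back): cur=HOME back=0 fwd=1
After 3 (forward): cur=Y back=1 fwd=0
After 4 (back): cur=HOME back=0 fwd=1
After 5 (forward): cur=Y back=1 fwd=0

Y 1 0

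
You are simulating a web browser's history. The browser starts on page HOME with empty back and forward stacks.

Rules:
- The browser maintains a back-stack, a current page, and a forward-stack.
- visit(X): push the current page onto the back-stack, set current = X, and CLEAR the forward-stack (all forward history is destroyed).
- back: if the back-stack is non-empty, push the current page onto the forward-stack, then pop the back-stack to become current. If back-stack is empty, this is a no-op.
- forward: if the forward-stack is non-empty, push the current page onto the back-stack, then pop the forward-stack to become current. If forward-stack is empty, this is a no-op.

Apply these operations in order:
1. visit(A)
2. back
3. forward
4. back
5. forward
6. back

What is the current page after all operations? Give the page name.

After 1 (visit(A)): cur=A back=1 fwd=0
After 2 (back): cur=HOME back=0 fwd=1
After 3 (forward): cur=A back=1 fwd=0
After 4 (back): cur=HOME back=0 fwd=1
After 5 (forward): cur=A back=1 fwd=0
After 6 (back): cur=HOME back=0 fwd=1

Answer: HOME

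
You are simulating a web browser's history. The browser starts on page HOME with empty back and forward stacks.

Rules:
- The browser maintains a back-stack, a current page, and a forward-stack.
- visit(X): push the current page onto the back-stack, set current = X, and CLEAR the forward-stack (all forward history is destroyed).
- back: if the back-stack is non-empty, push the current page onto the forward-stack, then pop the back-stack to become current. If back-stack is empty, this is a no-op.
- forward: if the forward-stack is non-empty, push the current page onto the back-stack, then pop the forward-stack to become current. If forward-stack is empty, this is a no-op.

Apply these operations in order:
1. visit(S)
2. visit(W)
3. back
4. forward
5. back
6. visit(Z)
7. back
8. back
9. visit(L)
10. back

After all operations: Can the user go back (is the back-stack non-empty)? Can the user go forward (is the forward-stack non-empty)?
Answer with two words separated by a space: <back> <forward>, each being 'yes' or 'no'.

Answer: no yes

Derivation:
After 1 (visit(S)): cur=S back=1 fwd=0
After 2 (visit(W)): cur=W back=2 fwd=0
After 3 (back): cur=S back=1 fwd=1
After 4 (forward): cur=W back=2 fwd=0
After 5 (back): cur=S back=1 fwd=1
After 6 (visit(Z)): cur=Z back=2 fwd=0
After 7 (back): cur=S back=1 fwd=1
After 8 (back): cur=HOME back=0 fwd=2
After 9 (visit(L)): cur=L back=1 fwd=0
After 10 (back): cur=HOME back=0 fwd=1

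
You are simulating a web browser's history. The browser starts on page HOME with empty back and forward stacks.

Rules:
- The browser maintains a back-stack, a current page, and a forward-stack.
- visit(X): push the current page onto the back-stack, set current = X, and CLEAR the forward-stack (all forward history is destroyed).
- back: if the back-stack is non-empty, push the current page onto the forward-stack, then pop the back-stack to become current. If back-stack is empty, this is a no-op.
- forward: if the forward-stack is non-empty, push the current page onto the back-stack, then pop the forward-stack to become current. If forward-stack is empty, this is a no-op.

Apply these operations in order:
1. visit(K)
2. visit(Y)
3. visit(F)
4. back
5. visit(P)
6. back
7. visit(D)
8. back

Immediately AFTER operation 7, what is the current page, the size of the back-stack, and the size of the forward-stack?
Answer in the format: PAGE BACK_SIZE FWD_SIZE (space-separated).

After 1 (visit(K)): cur=K back=1 fwd=0
After 2 (visit(Y)): cur=Y back=2 fwd=0
After 3 (visit(F)): cur=F back=3 fwd=0
After 4 (back): cur=Y back=2 fwd=1
After 5 (visit(P)): cur=P back=3 fwd=0
After 6 (back): cur=Y back=2 fwd=1
After 7 (visit(D)): cur=D back=3 fwd=0

D 3 0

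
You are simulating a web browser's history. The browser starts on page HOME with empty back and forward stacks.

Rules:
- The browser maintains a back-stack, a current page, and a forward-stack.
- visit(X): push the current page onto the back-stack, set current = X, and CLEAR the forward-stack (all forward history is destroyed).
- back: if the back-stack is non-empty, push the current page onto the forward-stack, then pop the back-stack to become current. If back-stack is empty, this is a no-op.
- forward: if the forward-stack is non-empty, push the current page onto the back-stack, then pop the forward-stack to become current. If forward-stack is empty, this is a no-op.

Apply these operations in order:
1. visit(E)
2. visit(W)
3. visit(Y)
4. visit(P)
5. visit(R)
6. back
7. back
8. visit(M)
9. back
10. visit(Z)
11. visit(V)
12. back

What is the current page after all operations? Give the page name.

Answer: Z

Derivation:
After 1 (visit(E)): cur=E back=1 fwd=0
After 2 (visit(W)): cur=W back=2 fwd=0
After 3 (visit(Y)): cur=Y back=3 fwd=0
After 4 (visit(P)): cur=P back=4 fwd=0
After 5 (visit(R)): cur=R back=5 fwd=0
After 6 (back): cur=P back=4 fwd=1
After 7 (back): cur=Y back=3 fwd=2
After 8 (visit(M)): cur=M back=4 fwd=0
After 9 (back): cur=Y back=3 fwd=1
After 10 (visit(Z)): cur=Z back=4 fwd=0
After 11 (visit(V)): cur=V back=5 fwd=0
After 12 (back): cur=Z back=4 fwd=1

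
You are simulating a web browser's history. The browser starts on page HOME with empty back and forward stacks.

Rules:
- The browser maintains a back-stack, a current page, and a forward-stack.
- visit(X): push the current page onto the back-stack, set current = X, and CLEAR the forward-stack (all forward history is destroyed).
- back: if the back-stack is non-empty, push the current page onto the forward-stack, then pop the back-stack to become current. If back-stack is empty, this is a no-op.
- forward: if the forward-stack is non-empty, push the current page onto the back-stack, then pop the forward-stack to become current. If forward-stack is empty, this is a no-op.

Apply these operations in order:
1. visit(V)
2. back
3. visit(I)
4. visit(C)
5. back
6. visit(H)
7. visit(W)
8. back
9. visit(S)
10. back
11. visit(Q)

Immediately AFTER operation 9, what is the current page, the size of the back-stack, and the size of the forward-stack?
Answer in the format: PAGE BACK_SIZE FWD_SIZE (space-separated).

After 1 (visit(V)): cur=V back=1 fwd=0
After 2 (back): cur=HOME back=0 fwd=1
After 3 (visit(I)): cur=I back=1 fwd=0
After 4 (visit(C)): cur=C back=2 fwd=0
After 5 (back): cur=I back=1 fwd=1
After 6 (visit(H)): cur=H back=2 fwd=0
After 7 (visit(W)): cur=W back=3 fwd=0
After 8 (back): cur=H back=2 fwd=1
After 9 (visit(S)): cur=S back=3 fwd=0

S 3 0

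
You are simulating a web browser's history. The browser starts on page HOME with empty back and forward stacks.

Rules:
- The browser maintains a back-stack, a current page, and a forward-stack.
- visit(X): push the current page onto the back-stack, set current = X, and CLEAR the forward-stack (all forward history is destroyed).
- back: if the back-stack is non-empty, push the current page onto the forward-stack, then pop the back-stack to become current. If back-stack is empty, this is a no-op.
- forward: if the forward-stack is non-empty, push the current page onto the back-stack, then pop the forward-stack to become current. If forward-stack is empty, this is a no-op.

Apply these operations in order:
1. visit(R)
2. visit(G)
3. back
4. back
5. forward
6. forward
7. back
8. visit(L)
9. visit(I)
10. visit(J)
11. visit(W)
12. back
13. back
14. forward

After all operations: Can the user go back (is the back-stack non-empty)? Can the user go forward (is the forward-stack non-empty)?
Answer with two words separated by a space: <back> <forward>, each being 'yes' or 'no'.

After 1 (visit(R)): cur=R back=1 fwd=0
After 2 (visit(G)): cur=G back=2 fwd=0
After 3 (back): cur=R back=1 fwd=1
After 4 (back): cur=HOME back=0 fwd=2
After 5 (forward): cur=R back=1 fwd=1
After 6 (forward): cur=G back=2 fwd=0
After 7 (back): cur=R back=1 fwd=1
After 8 (visit(L)): cur=L back=2 fwd=0
After 9 (visit(I)): cur=I back=3 fwd=0
After 10 (visit(J)): cur=J back=4 fwd=0
After 11 (visit(W)): cur=W back=5 fwd=0
After 12 (back): cur=J back=4 fwd=1
After 13 (back): cur=I back=3 fwd=2
After 14 (forward): cur=J back=4 fwd=1

Answer: yes yes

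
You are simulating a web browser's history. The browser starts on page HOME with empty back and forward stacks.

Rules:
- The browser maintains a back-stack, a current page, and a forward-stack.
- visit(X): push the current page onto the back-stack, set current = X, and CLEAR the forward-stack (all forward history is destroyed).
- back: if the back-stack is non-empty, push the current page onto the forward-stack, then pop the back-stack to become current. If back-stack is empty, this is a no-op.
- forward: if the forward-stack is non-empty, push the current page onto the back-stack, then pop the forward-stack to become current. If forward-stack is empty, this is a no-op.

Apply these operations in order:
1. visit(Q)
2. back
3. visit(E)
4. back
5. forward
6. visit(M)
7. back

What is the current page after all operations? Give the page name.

Answer: E

Derivation:
After 1 (visit(Q)): cur=Q back=1 fwd=0
After 2 (back): cur=HOME back=0 fwd=1
After 3 (visit(E)): cur=E back=1 fwd=0
After 4 (back): cur=HOME back=0 fwd=1
After 5 (forward): cur=E back=1 fwd=0
After 6 (visit(M)): cur=M back=2 fwd=0
After 7 (back): cur=E back=1 fwd=1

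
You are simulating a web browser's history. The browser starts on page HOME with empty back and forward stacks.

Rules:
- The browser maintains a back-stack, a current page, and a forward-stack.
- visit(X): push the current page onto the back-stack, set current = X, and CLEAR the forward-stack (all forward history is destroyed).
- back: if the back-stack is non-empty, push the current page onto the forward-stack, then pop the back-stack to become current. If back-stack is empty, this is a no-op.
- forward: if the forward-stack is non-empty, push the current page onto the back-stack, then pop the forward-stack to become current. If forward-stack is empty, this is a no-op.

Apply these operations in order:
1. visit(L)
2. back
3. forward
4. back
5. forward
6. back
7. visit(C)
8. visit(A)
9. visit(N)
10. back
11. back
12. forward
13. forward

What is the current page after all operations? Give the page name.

Answer: N

Derivation:
After 1 (visit(L)): cur=L back=1 fwd=0
After 2 (back): cur=HOME back=0 fwd=1
After 3 (forward): cur=L back=1 fwd=0
After 4 (back): cur=HOME back=0 fwd=1
After 5 (forward): cur=L back=1 fwd=0
After 6 (back): cur=HOME back=0 fwd=1
After 7 (visit(C)): cur=C back=1 fwd=0
After 8 (visit(A)): cur=A back=2 fwd=0
After 9 (visit(N)): cur=N back=3 fwd=0
After 10 (back): cur=A back=2 fwd=1
After 11 (back): cur=C back=1 fwd=2
After 12 (forward): cur=A back=2 fwd=1
After 13 (forward): cur=N back=3 fwd=0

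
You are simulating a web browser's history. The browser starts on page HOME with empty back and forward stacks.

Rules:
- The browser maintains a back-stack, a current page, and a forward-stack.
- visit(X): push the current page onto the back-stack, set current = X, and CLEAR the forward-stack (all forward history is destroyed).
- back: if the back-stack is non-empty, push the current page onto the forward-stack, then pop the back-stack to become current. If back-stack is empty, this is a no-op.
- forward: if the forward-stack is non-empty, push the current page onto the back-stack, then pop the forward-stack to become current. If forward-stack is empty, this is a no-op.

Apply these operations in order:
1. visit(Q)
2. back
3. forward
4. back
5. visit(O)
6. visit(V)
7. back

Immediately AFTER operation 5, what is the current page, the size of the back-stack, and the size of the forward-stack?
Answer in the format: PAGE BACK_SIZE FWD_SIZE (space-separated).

After 1 (visit(Q)): cur=Q back=1 fwd=0
After 2 (back): cur=HOME back=0 fwd=1
After 3 (forward): cur=Q back=1 fwd=0
After 4 (back): cur=HOME back=0 fwd=1
After 5 (visit(O)): cur=O back=1 fwd=0

O 1 0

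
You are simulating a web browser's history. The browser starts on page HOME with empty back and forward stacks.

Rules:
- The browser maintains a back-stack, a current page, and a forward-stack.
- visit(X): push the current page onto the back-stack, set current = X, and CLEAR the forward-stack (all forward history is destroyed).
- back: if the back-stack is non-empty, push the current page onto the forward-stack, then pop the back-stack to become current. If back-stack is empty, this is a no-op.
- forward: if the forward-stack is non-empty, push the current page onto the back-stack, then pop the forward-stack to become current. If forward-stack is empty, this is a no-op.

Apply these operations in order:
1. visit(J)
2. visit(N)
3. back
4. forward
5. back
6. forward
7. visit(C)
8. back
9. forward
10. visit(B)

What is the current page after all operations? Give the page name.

Answer: B

Derivation:
After 1 (visit(J)): cur=J back=1 fwd=0
After 2 (visit(N)): cur=N back=2 fwd=0
After 3 (back): cur=J back=1 fwd=1
After 4 (forward): cur=N back=2 fwd=0
After 5 (back): cur=J back=1 fwd=1
After 6 (forward): cur=N back=2 fwd=0
After 7 (visit(C)): cur=C back=3 fwd=0
After 8 (back): cur=N back=2 fwd=1
After 9 (forward): cur=C back=3 fwd=0
After 10 (visit(B)): cur=B back=4 fwd=0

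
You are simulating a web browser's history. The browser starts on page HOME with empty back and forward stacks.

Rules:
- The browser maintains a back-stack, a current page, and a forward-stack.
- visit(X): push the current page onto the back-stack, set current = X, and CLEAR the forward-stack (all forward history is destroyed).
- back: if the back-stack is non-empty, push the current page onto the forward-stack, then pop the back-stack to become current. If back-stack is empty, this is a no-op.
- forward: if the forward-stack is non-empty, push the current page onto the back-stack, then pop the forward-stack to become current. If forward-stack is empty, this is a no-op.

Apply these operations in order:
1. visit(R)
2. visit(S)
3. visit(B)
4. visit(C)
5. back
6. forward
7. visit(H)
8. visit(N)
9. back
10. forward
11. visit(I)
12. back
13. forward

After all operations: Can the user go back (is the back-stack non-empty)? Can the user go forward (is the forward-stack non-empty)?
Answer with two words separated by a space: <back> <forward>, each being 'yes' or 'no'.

After 1 (visit(R)): cur=R back=1 fwd=0
After 2 (visit(S)): cur=S back=2 fwd=0
After 3 (visit(B)): cur=B back=3 fwd=0
After 4 (visit(C)): cur=C back=4 fwd=0
After 5 (back): cur=B back=3 fwd=1
After 6 (forward): cur=C back=4 fwd=0
After 7 (visit(H)): cur=H back=5 fwd=0
After 8 (visit(N)): cur=N back=6 fwd=0
After 9 (back): cur=H back=5 fwd=1
After 10 (forward): cur=N back=6 fwd=0
After 11 (visit(I)): cur=I back=7 fwd=0
After 12 (back): cur=N back=6 fwd=1
After 13 (forward): cur=I back=7 fwd=0

Answer: yes no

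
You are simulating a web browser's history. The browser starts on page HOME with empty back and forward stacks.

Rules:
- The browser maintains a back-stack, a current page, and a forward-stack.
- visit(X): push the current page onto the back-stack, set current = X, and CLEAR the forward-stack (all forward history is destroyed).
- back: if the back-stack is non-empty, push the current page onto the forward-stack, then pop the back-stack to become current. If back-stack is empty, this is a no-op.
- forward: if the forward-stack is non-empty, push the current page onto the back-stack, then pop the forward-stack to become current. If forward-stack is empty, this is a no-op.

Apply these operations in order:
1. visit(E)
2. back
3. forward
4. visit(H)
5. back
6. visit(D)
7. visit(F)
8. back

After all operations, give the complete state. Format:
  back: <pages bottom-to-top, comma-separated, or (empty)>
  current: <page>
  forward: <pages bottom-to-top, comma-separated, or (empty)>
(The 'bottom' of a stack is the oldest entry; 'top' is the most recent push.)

Answer: back: HOME,E
current: D
forward: F

Derivation:
After 1 (visit(E)): cur=E back=1 fwd=0
After 2 (back): cur=HOME back=0 fwd=1
After 3 (forward): cur=E back=1 fwd=0
After 4 (visit(H)): cur=H back=2 fwd=0
After 5 (back): cur=E back=1 fwd=1
After 6 (visit(D)): cur=D back=2 fwd=0
After 7 (visit(F)): cur=F back=3 fwd=0
After 8 (back): cur=D back=2 fwd=1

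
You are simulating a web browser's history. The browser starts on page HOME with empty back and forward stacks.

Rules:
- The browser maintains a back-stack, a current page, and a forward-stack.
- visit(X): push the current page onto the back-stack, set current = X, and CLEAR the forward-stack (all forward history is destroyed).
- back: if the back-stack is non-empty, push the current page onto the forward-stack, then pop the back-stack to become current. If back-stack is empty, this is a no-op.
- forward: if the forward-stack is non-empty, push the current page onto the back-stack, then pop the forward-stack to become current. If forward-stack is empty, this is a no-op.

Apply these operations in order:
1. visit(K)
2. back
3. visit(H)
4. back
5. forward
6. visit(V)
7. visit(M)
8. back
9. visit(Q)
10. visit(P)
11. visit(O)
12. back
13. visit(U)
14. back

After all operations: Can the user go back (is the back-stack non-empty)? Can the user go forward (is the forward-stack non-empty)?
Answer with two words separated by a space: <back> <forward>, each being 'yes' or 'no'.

Answer: yes yes

Derivation:
After 1 (visit(K)): cur=K back=1 fwd=0
After 2 (back): cur=HOME back=0 fwd=1
After 3 (visit(H)): cur=H back=1 fwd=0
After 4 (back): cur=HOME back=0 fwd=1
After 5 (forward): cur=H back=1 fwd=0
After 6 (visit(V)): cur=V back=2 fwd=0
After 7 (visit(M)): cur=M back=3 fwd=0
After 8 (back): cur=V back=2 fwd=1
After 9 (visit(Q)): cur=Q back=3 fwd=0
After 10 (visit(P)): cur=P back=4 fwd=0
After 11 (visit(O)): cur=O back=5 fwd=0
After 12 (back): cur=P back=4 fwd=1
After 13 (visit(U)): cur=U back=5 fwd=0
After 14 (back): cur=P back=4 fwd=1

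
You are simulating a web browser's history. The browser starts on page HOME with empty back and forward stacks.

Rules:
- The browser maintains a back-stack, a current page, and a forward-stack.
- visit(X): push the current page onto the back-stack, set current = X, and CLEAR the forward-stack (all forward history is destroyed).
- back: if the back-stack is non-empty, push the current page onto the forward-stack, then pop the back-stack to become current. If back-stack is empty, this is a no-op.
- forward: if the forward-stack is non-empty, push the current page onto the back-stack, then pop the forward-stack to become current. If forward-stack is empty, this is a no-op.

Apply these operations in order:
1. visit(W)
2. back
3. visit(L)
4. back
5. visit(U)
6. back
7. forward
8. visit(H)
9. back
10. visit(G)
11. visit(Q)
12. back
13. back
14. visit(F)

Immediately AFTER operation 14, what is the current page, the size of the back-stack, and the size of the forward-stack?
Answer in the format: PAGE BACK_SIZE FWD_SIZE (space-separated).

After 1 (visit(W)): cur=W back=1 fwd=0
After 2 (back): cur=HOME back=0 fwd=1
After 3 (visit(L)): cur=L back=1 fwd=0
After 4 (back): cur=HOME back=0 fwd=1
After 5 (visit(U)): cur=U back=1 fwd=0
After 6 (back): cur=HOME back=0 fwd=1
After 7 (forward): cur=U back=1 fwd=0
After 8 (visit(H)): cur=H back=2 fwd=0
After 9 (back): cur=U back=1 fwd=1
After 10 (visit(G)): cur=G back=2 fwd=0
After 11 (visit(Q)): cur=Q back=3 fwd=0
After 12 (back): cur=G back=2 fwd=1
After 13 (back): cur=U back=1 fwd=2
After 14 (visit(F)): cur=F back=2 fwd=0

F 2 0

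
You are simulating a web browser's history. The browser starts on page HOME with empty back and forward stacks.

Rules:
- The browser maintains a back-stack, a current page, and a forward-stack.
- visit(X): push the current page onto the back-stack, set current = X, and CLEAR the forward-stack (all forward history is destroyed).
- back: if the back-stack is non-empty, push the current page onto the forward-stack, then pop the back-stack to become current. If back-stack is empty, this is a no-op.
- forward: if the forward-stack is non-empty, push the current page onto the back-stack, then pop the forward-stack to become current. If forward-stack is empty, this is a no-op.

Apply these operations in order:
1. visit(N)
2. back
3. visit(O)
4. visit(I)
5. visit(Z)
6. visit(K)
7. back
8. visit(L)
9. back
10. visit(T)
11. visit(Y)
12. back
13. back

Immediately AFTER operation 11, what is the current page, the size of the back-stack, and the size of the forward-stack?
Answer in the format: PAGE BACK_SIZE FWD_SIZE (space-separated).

After 1 (visit(N)): cur=N back=1 fwd=0
After 2 (back): cur=HOME back=0 fwd=1
After 3 (visit(O)): cur=O back=1 fwd=0
After 4 (visit(I)): cur=I back=2 fwd=0
After 5 (visit(Z)): cur=Z back=3 fwd=0
After 6 (visit(K)): cur=K back=4 fwd=0
After 7 (back): cur=Z back=3 fwd=1
After 8 (visit(L)): cur=L back=4 fwd=0
After 9 (back): cur=Z back=3 fwd=1
After 10 (visit(T)): cur=T back=4 fwd=0
After 11 (visit(Y)): cur=Y back=5 fwd=0

Y 5 0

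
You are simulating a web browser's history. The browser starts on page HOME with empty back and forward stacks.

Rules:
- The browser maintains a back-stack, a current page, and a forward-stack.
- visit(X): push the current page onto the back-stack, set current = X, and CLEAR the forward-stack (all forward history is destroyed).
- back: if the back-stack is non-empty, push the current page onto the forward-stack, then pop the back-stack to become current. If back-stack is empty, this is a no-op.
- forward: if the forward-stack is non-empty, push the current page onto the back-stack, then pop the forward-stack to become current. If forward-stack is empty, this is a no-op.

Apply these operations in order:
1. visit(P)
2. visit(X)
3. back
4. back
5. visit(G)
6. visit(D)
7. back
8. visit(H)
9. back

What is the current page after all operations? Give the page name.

Answer: G

Derivation:
After 1 (visit(P)): cur=P back=1 fwd=0
After 2 (visit(X)): cur=X back=2 fwd=0
After 3 (back): cur=P back=1 fwd=1
After 4 (back): cur=HOME back=0 fwd=2
After 5 (visit(G)): cur=G back=1 fwd=0
After 6 (visit(D)): cur=D back=2 fwd=0
After 7 (back): cur=G back=1 fwd=1
After 8 (visit(H)): cur=H back=2 fwd=0
After 9 (back): cur=G back=1 fwd=1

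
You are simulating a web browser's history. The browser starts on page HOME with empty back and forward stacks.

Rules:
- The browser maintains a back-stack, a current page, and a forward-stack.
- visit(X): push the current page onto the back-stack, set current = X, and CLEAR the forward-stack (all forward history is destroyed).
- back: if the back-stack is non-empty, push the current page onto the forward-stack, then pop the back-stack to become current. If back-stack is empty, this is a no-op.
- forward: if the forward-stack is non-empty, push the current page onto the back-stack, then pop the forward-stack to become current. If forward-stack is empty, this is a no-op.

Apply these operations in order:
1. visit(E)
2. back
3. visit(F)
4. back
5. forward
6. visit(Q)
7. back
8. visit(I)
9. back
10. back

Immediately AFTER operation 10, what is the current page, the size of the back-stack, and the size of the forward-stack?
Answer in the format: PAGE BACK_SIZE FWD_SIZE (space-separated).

After 1 (visit(E)): cur=E back=1 fwd=0
After 2 (back): cur=HOME back=0 fwd=1
After 3 (visit(F)): cur=F back=1 fwd=0
After 4 (back): cur=HOME back=0 fwd=1
After 5 (forward): cur=F back=1 fwd=0
After 6 (visit(Q)): cur=Q back=2 fwd=0
After 7 (back): cur=F back=1 fwd=1
After 8 (visit(I)): cur=I back=2 fwd=0
After 9 (back): cur=F back=1 fwd=1
After 10 (back): cur=HOME back=0 fwd=2

HOME 0 2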